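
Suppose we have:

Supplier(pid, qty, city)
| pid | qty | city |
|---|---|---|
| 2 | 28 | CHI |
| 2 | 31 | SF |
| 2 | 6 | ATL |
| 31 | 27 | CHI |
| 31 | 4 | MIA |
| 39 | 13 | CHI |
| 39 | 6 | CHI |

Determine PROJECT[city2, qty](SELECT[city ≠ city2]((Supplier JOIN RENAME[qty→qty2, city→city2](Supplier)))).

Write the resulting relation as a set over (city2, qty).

{(ATL, 28), (ATL, 31), (CHI, 31), (CHI, 4), (CHI, 6), (MIA, 27), (SF, 28), (SF, 6)}

ρ[qty→qty2, city→city2]: schema becomes (pid, qty2, city2); tuples unchanged.
Joining Supplier and RENAME[qty→qty2, city→city2](Supplier) on pid yields {(2, 28, CHI, 28, CHI), (2, 28, CHI, 31, SF), (2, 28, CHI, 6, ATL), (2, 31, SF, 28, CHI), (2, 31, SF, 31, SF), (2, 31, SF, 6, ATL), (2, 6, ATL, 28, CHI), (2, 6, ATL, 31, SF), (2, 6, ATL, 6, ATL), (31, 27, CHI, 27, CHI), (31, 27, CHI, 4, MIA), (31, 4, MIA, 27, CHI), (31, 4, MIA, 4, MIA), (39, 13, CHI, 13, CHI), (39, 13, CHI, 6, CHI), (39, 6, CHI, 13, CHI), (39, 6, CHI, 6, CHI)}.
σ[city ≠ city2]: keep tuples satisfying city ≠ city2 → {(2, 28, CHI, 31, SF), (2, 28, CHI, 6, ATL), (2, 31, SF, 28, CHI), (2, 31, SF, 6, ATL), (2, 6, ATL, 28, CHI), (2, 6, ATL, 31, SF), (31, 27, CHI, 4, MIA), (31, 4, MIA, 27, CHI)}
π_{city2, qty} gives {(ATL, 28), (ATL, 31), (CHI, 31), (CHI, 4), (CHI, 6), (MIA, 27), (SF, 28), (SF, 6)}.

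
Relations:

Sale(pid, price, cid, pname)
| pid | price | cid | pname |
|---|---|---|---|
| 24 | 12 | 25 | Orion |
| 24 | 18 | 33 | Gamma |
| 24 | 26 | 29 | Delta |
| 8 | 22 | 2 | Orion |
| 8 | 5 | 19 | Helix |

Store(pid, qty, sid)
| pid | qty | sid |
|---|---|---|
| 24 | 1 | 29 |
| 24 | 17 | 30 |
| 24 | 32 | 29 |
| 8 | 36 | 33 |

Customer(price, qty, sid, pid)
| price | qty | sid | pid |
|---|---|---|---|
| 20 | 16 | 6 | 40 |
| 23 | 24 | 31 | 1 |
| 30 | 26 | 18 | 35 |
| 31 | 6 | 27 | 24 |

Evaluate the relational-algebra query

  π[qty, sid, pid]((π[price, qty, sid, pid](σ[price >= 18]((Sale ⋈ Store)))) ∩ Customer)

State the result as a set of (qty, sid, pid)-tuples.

{}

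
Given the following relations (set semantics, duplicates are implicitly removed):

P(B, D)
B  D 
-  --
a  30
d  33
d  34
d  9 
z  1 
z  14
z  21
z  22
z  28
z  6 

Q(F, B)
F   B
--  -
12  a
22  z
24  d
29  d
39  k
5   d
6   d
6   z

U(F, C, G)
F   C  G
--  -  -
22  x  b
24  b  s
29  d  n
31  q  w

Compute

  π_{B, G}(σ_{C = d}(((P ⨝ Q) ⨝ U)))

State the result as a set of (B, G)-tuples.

{(d, n)}

Natural join on B: {(a, 30, 12), (d, 33, 24), (d, 33, 29), (d, 33, 5), (d, 33, 6), (d, 34, 24), (d, 34, 29), (d, 34, 5), (d, 34, 6), (d, 9, 24), (d, 9, 29), (d, 9, 5), (d, 9, 6), (z, 1, 22), (z, 1, 6), (z, 14, 22), (z, 14, 6), (z, 21, 22), (z, 21, 6), (z, 22, 22), (z, 22, 6), (z, 28, 22), (z, 28, 6), (z, 6, 22), (z, 6, 6)}
Natural join on F: {(d, 33, 24, b, s), (d, 33, 29, d, n), (d, 34, 24, b, s), (d, 34, 29, d, n), (d, 9, 24, b, s), (d, 9, 29, d, n), (z, 1, 22, x, b), (z, 14, 22, x, b), (z, 21, 22, x, b), (z, 22, 22, x, b), (z, 28, 22, x, b), (z, 6, 22, x, b)}
Apply σ_{C = d}; surviving tuples: {(d, 33, 29, d, n), (d, 34, 29, d, n), (d, 9, 29, d, n)}
Projecting to B, G (2 duplicate(s) eliminated): {(d, n)}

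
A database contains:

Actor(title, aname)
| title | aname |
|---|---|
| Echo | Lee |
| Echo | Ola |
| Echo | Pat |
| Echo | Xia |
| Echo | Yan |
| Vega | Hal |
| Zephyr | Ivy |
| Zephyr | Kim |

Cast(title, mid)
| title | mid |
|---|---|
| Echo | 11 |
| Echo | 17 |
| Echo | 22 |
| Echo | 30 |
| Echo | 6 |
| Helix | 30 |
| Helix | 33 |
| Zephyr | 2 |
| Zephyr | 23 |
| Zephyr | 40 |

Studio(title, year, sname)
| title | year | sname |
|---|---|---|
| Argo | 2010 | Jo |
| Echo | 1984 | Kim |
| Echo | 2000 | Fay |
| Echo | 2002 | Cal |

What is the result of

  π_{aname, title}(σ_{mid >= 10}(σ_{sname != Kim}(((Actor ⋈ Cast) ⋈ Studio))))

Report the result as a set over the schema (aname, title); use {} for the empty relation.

{(Lee, Echo), (Ola, Echo), (Pat, Echo), (Xia, Echo), (Yan, Echo)}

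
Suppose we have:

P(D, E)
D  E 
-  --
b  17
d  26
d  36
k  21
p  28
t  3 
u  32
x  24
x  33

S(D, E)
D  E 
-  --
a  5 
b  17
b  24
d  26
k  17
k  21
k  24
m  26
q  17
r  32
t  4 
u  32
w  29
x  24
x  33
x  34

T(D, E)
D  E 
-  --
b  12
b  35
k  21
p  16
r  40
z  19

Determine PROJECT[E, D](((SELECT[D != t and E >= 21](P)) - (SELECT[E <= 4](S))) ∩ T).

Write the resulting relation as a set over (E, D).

Apply σ_{D != t and E >= 21}; surviving tuples: {(d, 26), (d, 36), (k, 21), (p, 28), (u, 32), (x, 24), (x, 33)}
Apply σ_{E <= 4}; surviving tuples: {(t, 4)}
Set difference of the two operands is {(d, 26), (d, 36), (k, 21), (p, 28), (u, 32), (x, 24), (x, 33)}.
Set intersection of the two operands is {(k, 21)}.
π[E, D]: project onto (E, D) → {(21, k)}

{(21, k)}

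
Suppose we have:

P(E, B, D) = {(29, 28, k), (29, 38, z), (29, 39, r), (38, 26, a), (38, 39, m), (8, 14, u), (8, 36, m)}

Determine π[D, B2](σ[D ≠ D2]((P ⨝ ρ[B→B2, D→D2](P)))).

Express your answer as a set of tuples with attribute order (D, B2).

{(a, 39), (k, 38), (k, 39), (m, 14), (m, 26), (r, 28), (r, 38), (u, 36), (z, 28), (z, 39)}

ρ[B→B2, D→D2]: schema becomes (E, B2, D2); tuples unchanged.
Joining P and ρ[B→B2, D→D2](P) on E yields {(29, 28, k, 28, k), (29, 28, k, 38, z), (29, 28, k, 39, r), (29, 38, z, 28, k), (29, 38, z, 38, z), (29, 38, z, 39, r), (29, 39, r, 28, k), (29, 39, r, 38, z), (29, 39, r, 39, r), (38, 26, a, 26, a), (38, 26, a, 39, m), (38, 39, m, 26, a), (38, 39, m, 39, m), (8, 14, u, 14, u), (8, 14, u, 36, m), (8, 36, m, 14, u), (8, 36, m, 36, m)}.
Apply σ_{D ≠ D2}; surviving tuples: {(29, 28, k, 38, z), (29, 28, k, 39, r), (29, 38, z, 28, k), (29, 38, z, 39, r), (29, 39, r, 28, k), (29, 39, r, 38, z), (38, 26, a, 39, m), (38, 39, m, 26, a), (8, 14, u, 36, m), (8, 36, m, 14, u)}
π_{D, B2} gives {(a, 39), (k, 38), (k, 39), (m, 14), (m, 26), (r, 28), (r, 38), (u, 36), (z, 28), (z, 39)}.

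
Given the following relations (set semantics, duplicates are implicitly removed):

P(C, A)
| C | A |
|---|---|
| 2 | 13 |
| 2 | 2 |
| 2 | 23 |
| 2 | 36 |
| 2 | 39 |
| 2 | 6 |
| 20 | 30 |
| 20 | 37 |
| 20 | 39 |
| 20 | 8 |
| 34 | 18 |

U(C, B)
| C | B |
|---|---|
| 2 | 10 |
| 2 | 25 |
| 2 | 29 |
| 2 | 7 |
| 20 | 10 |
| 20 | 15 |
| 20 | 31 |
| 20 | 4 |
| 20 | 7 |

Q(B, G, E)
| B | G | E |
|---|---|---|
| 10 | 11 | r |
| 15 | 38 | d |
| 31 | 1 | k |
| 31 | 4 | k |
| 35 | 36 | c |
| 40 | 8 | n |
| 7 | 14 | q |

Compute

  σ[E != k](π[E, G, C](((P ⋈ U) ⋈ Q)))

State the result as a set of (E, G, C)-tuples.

Natural join on C: {(2, 13, 10), (2, 13, 25), (2, 13, 29), (2, 13, 7), (2, 2, 10), (2, 2, 25), (2, 2, 29), (2, 2, 7), (2, 23, 10), (2, 23, 25), (2, 23, 29), (2, 23, 7), (2, 36, 10), (2, 36, 25), (2, 36, 29), (2, 36, 7), (2, 39, 10), (2, 39, 25), (2, 39, 29), (2, 39, 7), (2, 6, 10), (2, 6, 25), (2, 6, 29), (2, 6, 7), (20, 30, 10), (20, 30, 15), (20, 30, 31), (20, 30, 4), (20, 30, 7), (20, 37, 10), (20, 37, 15), (20, 37, 31), (20, 37, 4), (20, 37, 7), (20, 39, 10), (20, 39, 15), (20, 39, 31), (20, 39, 4), (20, 39, 7), (20, 8, 10), (20, 8, 15), (20, 8, 31), (20, 8, 4), (20, 8, 7)}
Natural join on B: {(2, 13, 10, 11, r), (2, 13, 7, 14, q), (2, 2, 10, 11, r), (2, 2, 7, 14, q), (2, 23, 10, 11, r), (2, 23, 7, 14, q), (2, 36, 10, 11, r), (2, 36, 7, 14, q), (2, 39, 10, 11, r), (2, 39, 7, 14, q), (2, 6, 10, 11, r), (2, 6, 7, 14, q), (20, 30, 10, 11, r), (20, 30, 15, 38, d), (20, 30, 31, 1, k), (20, 30, 31, 4, k), (20, 30, 7, 14, q), (20, 37, 10, 11, r), (20, 37, 15, 38, d), (20, 37, 31, 1, k), (20, 37, 31, 4, k), (20, 37, 7, 14, q), (20, 39, 10, 11, r), (20, 39, 15, 38, d), (20, 39, 31, 1, k), (20, 39, 31, 4, k), (20, 39, 7, 14, q), (20, 8, 10, 11, r), (20, 8, 15, 38, d), (20, 8, 31, 1, k), (20, 8, 31, 4, k), (20, 8, 7, 14, q)}
π_{E, G, C} gives {(d, 38, 20), (k, 1, 20), (k, 4, 20), (q, 14, 2), (q, 14, 20), (r, 11, 2), (r, 11, 20)} (25 duplicate(s) eliminated).
Selection E != k: {(d, 38, 20), (q, 14, 2), (q, 14, 20), (r, 11, 2), (r, 11, 20)}

{(d, 38, 20), (q, 14, 2), (q, 14, 20), (r, 11, 2), (r, 11, 20)}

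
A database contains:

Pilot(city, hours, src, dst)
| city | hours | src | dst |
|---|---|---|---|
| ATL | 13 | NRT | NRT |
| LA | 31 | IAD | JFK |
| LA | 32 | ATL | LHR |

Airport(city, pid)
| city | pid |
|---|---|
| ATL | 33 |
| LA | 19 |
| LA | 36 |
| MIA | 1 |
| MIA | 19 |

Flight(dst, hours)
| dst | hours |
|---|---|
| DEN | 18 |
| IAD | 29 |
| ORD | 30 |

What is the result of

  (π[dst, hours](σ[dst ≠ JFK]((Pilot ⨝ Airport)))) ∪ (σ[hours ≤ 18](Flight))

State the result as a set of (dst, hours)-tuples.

{(DEN, 18), (LHR, 32), (NRT, 13)}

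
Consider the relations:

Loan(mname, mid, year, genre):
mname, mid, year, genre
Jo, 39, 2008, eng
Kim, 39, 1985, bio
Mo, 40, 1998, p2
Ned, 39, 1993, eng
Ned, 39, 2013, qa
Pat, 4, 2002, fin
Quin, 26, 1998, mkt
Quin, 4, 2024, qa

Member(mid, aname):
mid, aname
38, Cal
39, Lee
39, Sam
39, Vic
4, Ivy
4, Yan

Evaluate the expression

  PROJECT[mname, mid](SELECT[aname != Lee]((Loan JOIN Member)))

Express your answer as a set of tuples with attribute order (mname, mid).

Joining Loan and Member on mid yields {(Jo, 39, 2008, eng, Lee), (Jo, 39, 2008, eng, Sam), (Jo, 39, 2008, eng, Vic), (Kim, 39, 1985, bio, Lee), (Kim, 39, 1985, bio, Sam), (Kim, 39, 1985, bio, Vic), (Ned, 39, 1993, eng, Lee), (Ned, 39, 1993, eng, Sam), (Ned, 39, 1993, eng, Vic), (Ned, 39, 2013, qa, Lee), (Ned, 39, 2013, qa, Sam), (Ned, 39, 2013, qa, Vic), (Pat, 4, 2002, fin, Ivy), (Pat, 4, 2002, fin, Yan), (Quin, 4, 2024, qa, Ivy), (Quin, 4, 2024, qa, Yan)}.
Filtering on aname != Lee leaves {(Jo, 39, 2008, eng, Sam), (Jo, 39, 2008, eng, Vic), (Kim, 39, 1985, bio, Sam), (Kim, 39, 1985, bio, Vic), (Ned, 39, 1993, eng, Sam), (Ned, 39, 1993, eng, Vic), (Ned, 39, 2013, qa, Sam), (Ned, 39, 2013, qa, Vic), (Pat, 4, 2002, fin, Ivy), (Pat, 4, 2002, fin, Yan), (Quin, 4, 2024, qa, Ivy), (Quin, 4, 2024, qa, Yan)}.
π_{mname, mid} gives {(Jo, 39), (Kim, 39), (Ned, 39), (Pat, 4), (Quin, 4)} (7 duplicate(s) eliminated).

{(Jo, 39), (Kim, 39), (Ned, 39), (Pat, 4), (Quin, 4)}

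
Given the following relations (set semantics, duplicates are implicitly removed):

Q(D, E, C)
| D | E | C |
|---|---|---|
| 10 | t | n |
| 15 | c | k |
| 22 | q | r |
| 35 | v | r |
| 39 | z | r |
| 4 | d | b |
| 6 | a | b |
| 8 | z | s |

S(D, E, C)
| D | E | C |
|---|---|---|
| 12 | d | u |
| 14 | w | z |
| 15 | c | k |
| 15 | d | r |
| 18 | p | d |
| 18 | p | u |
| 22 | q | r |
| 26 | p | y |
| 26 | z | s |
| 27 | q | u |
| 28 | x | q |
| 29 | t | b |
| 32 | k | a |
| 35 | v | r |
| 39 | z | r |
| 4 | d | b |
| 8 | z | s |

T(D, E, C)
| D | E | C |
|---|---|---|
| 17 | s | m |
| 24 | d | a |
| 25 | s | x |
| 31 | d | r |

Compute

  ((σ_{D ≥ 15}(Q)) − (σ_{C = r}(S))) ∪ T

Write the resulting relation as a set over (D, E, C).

{(15, c, k), (17, s, m), (24, d, a), (25, s, x), (31, d, r)}

Filtering on D ≥ 15 leaves {(15, c, k), (22, q, r), (35, v, r), (39, z, r)}.
Filtering on C = r leaves {(15, d, r), (22, q, r), (35, v, r), (39, z, r)}.
Set difference of the two operands is {(15, c, k)}.
Set union of the two operands is {(15, c, k), (17, s, m), (24, d, a), (25, s, x), (31, d, r)}.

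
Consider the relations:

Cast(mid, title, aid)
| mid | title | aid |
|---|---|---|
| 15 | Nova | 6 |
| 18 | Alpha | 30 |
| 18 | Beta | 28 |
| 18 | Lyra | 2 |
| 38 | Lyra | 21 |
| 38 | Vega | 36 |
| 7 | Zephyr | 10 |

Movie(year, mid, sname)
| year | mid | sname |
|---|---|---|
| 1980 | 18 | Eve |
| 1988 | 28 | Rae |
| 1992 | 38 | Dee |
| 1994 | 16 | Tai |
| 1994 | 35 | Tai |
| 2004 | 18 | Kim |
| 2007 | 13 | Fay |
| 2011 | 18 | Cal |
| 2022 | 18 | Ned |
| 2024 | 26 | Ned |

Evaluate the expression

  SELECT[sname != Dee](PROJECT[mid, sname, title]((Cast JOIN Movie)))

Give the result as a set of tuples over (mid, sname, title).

Natural join on mid: {(18, Alpha, 30, 1980, Eve), (18, Alpha, 30, 2004, Kim), (18, Alpha, 30, 2011, Cal), (18, Alpha, 30, 2022, Ned), (18, Beta, 28, 1980, Eve), (18, Beta, 28, 2004, Kim), (18, Beta, 28, 2011, Cal), (18, Beta, 28, 2022, Ned), (18, Lyra, 2, 1980, Eve), (18, Lyra, 2, 2004, Kim), (18, Lyra, 2, 2011, Cal), (18, Lyra, 2, 2022, Ned), (38, Lyra, 21, 1992, Dee), (38, Vega, 36, 1992, Dee)}
π_{mid, sname, title} gives {(18, Cal, Alpha), (18, Cal, Beta), (18, Cal, Lyra), (18, Eve, Alpha), (18, Eve, Beta), (18, Eve, Lyra), (18, Kim, Alpha), (18, Kim, Beta), (18, Kim, Lyra), (18, Ned, Alpha), (18, Ned, Beta), (18, Ned, Lyra), (38, Dee, Lyra), (38, Dee, Vega)}.
σ[sname != Dee]: keep tuples satisfying sname != Dee → {(18, Cal, Alpha), (18, Cal, Beta), (18, Cal, Lyra), (18, Eve, Alpha), (18, Eve, Beta), (18, Eve, Lyra), (18, Kim, Alpha), (18, Kim, Beta), (18, Kim, Lyra), (18, Ned, Alpha), (18, Ned, Beta), (18, Ned, Lyra)}

{(18, Cal, Alpha), (18, Cal, Beta), (18, Cal, Lyra), (18, Eve, Alpha), (18, Eve, Beta), (18, Eve, Lyra), (18, Kim, Alpha), (18, Kim, Beta), (18, Kim, Lyra), (18, Ned, Alpha), (18, Ned, Beta), (18, Ned, Lyra)}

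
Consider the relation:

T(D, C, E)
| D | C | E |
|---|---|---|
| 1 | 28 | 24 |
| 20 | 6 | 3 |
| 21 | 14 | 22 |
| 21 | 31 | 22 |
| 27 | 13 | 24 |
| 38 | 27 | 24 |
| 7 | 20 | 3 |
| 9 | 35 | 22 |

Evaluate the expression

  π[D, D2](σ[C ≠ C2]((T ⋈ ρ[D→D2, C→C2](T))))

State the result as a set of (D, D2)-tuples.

ρ[D→D2, C→C2]: schema becomes (D2, C2, E); tuples unchanged.
Joining T and ρ[D→D2, C→C2](T) on E yields {(1, 28, 24, 1, 28), (1, 28, 24, 27, 13), (1, 28, 24, 38, 27), (20, 6, 3, 20, 6), (20, 6, 3, 7, 20), (21, 14, 22, 21, 14), (21, 14, 22, 21, 31), (21, 14, 22, 9, 35), (21, 31, 22, 21, 14), (21, 31, 22, 21, 31), (21, 31, 22, 9, 35), (27, 13, 24, 1, 28), (27, 13, 24, 27, 13), (27, 13, 24, 38, 27), (38, 27, 24, 1, 28), (38, 27, 24, 27, 13), (38, 27, 24, 38, 27), (7, 20, 3, 20, 6), (7, 20, 3, 7, 20), (9, 35, 22, 21, 14), (9, 35, 22, 21, 31), (9, 35, 22, 9, 35)}.
Selection C ≠ C2: {(1, 28, 24, 27, 13), (1, 28, 24, 38, 27), (20, 6, 3, 7, 20), (21, 14, 22, 21, 31), (21, 14, 22, 9, 35), (21, 31, 22, 21, 14), (21, 31, 22, 9, 35), (27, 13, 24, 1, 28), (27, 13, 24, 38, 27), (38, 27, 24, 1, 28), (38, 27, 24, 27, 13), (7, 20, 3, 20, 6), (9, 35, 22, 21, 14), (9, 35, 22, 21, 31)}
π_{D, D2} gives {(1, 27), (1, 38), (20, 7), (21, 21), (21, 9), (27, 1), (27, 38), (38, 1), (38, 27), (7, 20), (9, 21)} (3 duplicate(s) eliminated).

{(1, 27), (1, 38), (20, 7), (21, 21), (21, 9), (27, 1), (27, 38), (38, 1), (38, 27), (7, 20), (9, 21)}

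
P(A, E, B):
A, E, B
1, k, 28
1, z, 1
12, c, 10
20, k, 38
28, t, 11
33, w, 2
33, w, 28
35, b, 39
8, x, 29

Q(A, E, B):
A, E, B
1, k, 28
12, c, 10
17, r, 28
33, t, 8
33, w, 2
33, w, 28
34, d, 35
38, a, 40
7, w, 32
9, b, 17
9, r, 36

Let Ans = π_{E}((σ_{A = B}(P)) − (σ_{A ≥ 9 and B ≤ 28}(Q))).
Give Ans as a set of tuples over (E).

{z}

σ[A = B]: keep tuples satisfying A = B → {(1, z, 1)}
σ[A ≥ 9 and B ≤ 28]: keep tuples satisfying A ≥ 9 and B ≤ 28 → {(12, c, 10), (17, r, 28), (33, t, 8), (33, w, 2), (33, w, 28), (9, b, 17)}
Taking the difference: {(1, z, 1)}
π_{E} gives {z}.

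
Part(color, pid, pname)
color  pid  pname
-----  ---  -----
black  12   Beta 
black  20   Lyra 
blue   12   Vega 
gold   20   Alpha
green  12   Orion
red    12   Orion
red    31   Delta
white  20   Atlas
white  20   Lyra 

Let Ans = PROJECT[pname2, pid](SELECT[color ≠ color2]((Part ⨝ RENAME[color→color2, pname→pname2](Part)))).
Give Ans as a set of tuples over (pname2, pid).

ρ[color→color2, pname→pname2]: schema becomes (color2, pid, pname2); tuples unchanged.
Joining Part and RENAME[color→color2, pname→pname2](Part) on pid yields {(black, 12, Beta, black, Beta), (black, 12, Beta, blue, Vega), (black, 12, Beta, green, Orion), (black, 12, Beta, red, Orion), (black, 20, Lyra, black, Lyra), (black, 20, Lyra, gold, Alpha), (black, 20, Lyra, white, Atlas), (black, 20, Lyra, white, Lyra), (blue, 12, Vega, black, Beta), (blue, 12, Vega, blue, Vega), (blue, 12, Vega, green, Orion), (blue, 12, Vega, red, Orion), (gold, 20, Alpha, black, Lyra), (gold, 20, Alpha, gold, Alpha), (gold, 20, Alpha, white, Atlas), (gold, 20, Alpha, white, Lyra), (green, 12, Orion, black, Beta), (green, 12, Orion, blue, Vega), (green, 12, Orion, green, Orion), (green, 12, Orion, red, Orion), (red, 12, Orion, black, Beta), (red, 12, Orion, blue, Vega), (red, 12, Orion, green, Orion), (red, 12, Orion, red, Orion), (red, 31, Delta, red, Delta), (white, 20, Atlas, black, Lyra), (white, 20, Atlas, gold, Alpha), (white, 20, Atlas, white, Atlas), (white, 20, Atlas, white, Lyra), (white, 20, Lyra, black, Lyra), (white, 20, Lyra, gold, Alpha), (white, 20, Lyra, white, Atlas), (white, 20, Lyra, white, Lyra)}.
σ[color ≠ color2]: keep tuples satisfying color ≠ color2 → {(black, 12, Beta, blue, Vega), (black, 12, Beta, green, Orion), (black, 12, Beta, red, Orion), (black, 20, Lyra, gold, Alpha), (black, 20, Lyra, white, Atlas), (black, 20, Lyra, white, Lyra), (blue, 12, Vega, black, Beta), (blue, 12, Vega, green, Orion), (blue, 12, Vega, red, Orion), (gold, 20, Alpha, black, Lyra), (gold, 20, Alpha, white, Atlas), (gold, 20, Alpha, white, Lyra), (green, 12, Orion, black, Beta), (green, 12, Orion, blue, Vega), (green, 12, Orion, red, Orion), (red, 12, Orion, black, Beta), (red, 12, Orion, blue, Vega), (red, 12, Orion, green, Orion), (white, 20, Atlas, black, Lyra), (white, 20, Atlas, gold, Alpha), (white, 20, Lyra, black, Lyra), (white, 20, Lyra, gold, Alpha)}
π_{pname2, pid} gives {(Alpha, 20), (Atlas, 20), (Beta, 12), (Lyra, 20), (Orion, 12), (Vega, 12)} (16 duplicate(s) eliminated).

{(Alpha, 20), (Atlas, 20), (Beta, 12), (Lyra, 20), (Orion, 12), (Vega, 12)}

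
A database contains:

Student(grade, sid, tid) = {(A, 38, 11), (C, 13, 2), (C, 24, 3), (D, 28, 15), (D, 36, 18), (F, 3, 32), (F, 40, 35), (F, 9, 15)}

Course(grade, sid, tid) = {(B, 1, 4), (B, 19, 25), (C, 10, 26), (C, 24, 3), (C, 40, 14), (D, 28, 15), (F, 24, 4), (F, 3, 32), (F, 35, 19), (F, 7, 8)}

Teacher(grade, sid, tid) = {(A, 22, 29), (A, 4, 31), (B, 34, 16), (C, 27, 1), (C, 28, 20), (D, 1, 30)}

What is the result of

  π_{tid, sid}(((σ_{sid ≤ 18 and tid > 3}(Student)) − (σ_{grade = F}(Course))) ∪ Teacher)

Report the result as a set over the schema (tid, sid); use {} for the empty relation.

Apply σ_{sid ≤ 18 and tid > 3}; surviving tuples: {(F, 3, 32), (F, 9, 15)}
Apply σ_{grade = F}; surviving tuples: {(F, 24, 4), (F, 3, 32), (F, 35, 19), (F, 7, 8)}
Set difference of the two operands is {(F, 9, 15)}.
Set union of the two operands is {(A, 22, 29), (A, 4, 31), (B, 34, 16), (C, 27, 1), (C, 28, 20), (D, 1, 30), (F, 9, 15)}.
Projecting to tid, sid: {(1, 27), (15, 9), (16, 34), (20, 28), (29, 22), (30, 1), (31, 4)}

{(1, 27), (15, 9), (16, 34), (20, 28), (29, 22), (30, 1), (31, 4)}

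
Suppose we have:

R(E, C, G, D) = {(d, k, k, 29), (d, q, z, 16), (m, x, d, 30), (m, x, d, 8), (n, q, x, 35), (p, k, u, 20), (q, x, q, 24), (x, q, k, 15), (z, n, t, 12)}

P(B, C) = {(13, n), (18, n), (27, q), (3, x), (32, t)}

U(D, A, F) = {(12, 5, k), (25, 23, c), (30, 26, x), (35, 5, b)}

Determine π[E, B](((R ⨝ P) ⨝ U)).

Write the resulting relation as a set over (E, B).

{(m, 3), (n, 27), (z, 13), (z, 18)}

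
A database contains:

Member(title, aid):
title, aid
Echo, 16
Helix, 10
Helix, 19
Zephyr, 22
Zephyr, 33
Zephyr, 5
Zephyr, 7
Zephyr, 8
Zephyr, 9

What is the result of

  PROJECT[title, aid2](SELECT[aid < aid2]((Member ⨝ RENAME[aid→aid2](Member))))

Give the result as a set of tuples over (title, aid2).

ρ[aid→aid2]: schema becomes (title, aid2); tuples unchanged.
Joining Member and RENAME[aid→aid2](Member) on title yields {(Echo, 16, 16), (Helix, 10, 10), (Helix, 10, 19), (Helix, 19, 10), (Helix, 19, 19), (Zephyr, 22, 22), (Zephyr, 22, 33), (Zephyr, 22, 5), (Zephyr, 22, 7), (Zephyr, 22, 8), (Zephyr, 22, 9), (Zephyr, 33, 22), (Zephyr, 33, 33), (Zephyr, 33, 5), (Zephyr, 33, 7), (Zephyr, 33, 8), (Zephyr, 33, 9), (Zephyr, 5, 22), (Zephyr, 5, 33), (Zephyr, 5, 5), (Zephyr, 5, 7), (Zephyr, 5, 8), (Zephyr, 5, 9), (Zephyr, 7, 22), (Zephyr, 7, 33), (Zephyr, 7, 5), (Zephyr, 7, 7), (Zephyr, 7, 8), (Zephyr, 7, 9), (Zephyr, 8, 22), (Zephyr, 8, 33), (Zephyr, 8, 5), (Zephyr, 8, 7), (Zephyr, 8, 8), (Zephyr, 8, 9), (Zephyr, 9, 22), (Zephyr, 9, 33), (Zephyr, 9, 5), (Zephyr, 9, 7), (Zephyr, 9, 8), (Zephyr, 9, 9)}.
Filtering on aid < aid2 leaves {(Helix, 10, 19), (Zephyr, 22, 33), (Zephyr, 5, 22), (Zephyr, 5, 33), (Zephyr, 5, 7), (Zephyr, 5, 8), (Zephyr, 5, 9), (Zephyr, 7, 22), (Zephyr, 7, 33), (Zephyr, 7, 8), (Zephyr, 7, 9), (Zephyr, 8, 22), (Zephyr, 8, 33), (Zephyr, 8, 9), (Zephyr, 9, 22), (Zephyr, 9, 33)}.
π[title, aid2]: project onto (title, aid2) (10 duplicate(s) eliminated) → {(Helix, 19), (Zephyr, 22), (Zephyr, 33), (Zephyr, 7), (Zephyr, 8), (Zephyr, 9)}

{(Helix, 19), (Zephyr, 22), (Zephyr, 33), (Zephyr, 7), (Zephyr, 8), (Zephyr, 9)}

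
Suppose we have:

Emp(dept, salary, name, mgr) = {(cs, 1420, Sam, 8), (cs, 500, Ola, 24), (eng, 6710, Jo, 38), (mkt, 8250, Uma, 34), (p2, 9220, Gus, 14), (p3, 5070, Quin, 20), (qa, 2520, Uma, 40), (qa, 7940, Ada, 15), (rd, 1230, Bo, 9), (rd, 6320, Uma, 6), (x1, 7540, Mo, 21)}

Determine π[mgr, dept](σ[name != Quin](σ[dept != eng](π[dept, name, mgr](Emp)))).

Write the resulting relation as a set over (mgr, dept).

{(14, p2), (15, qa), (21, x1), (24, cs), (34, mkt), (40, qa), (6, rd), (8, cs), (9, rd)}

Keep only column(s) dept, name, mgr: {(cs, Ola, 24), (cs, Sam, 8), (eng, Jo, 38), (mkt, Uma, 34), (p2, Gus, 14), (p3, Quin, 20), (qa, Ada, 15), (qa, Uma, 40), (rd, Bo, 9), (rd, Uma, 6), (x1, Mo, 21)}
Selection dept != eng: {(cs, Ola, 24), (cs, Sam, 8), (mkt, Uma, 34), (p2, Gus, 14), (p3, Quin, 20), (qa, Ada, 15), (qa, Uma, 40), (rd, Bo, 9), (rd, Uma, 6), (x1, Mo, 21)}
Selection name != Quin: {(cs, Ola, 24), (cs, Sam, 8), (mkt, Uma, 34), (p2, Gus, 14), (qa, Ada, 15), (qa, Uma, 40), (rd, Bo, 9), (rd, Uma, 6), (x1, Mo, 21)}
Keep only column(s) mgr, dept: {(14, p2), (15, qa), (21, x1), (24, cs), (34, mkt), (40, qa), (6, rd), (8, cs), (9, rd)}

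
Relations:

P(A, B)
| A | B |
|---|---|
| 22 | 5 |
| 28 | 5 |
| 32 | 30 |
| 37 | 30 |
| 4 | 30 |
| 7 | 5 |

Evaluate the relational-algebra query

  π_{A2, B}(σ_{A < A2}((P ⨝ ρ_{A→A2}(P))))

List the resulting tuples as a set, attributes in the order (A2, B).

{(22, 5), (28, 5), (32, 30), (37, 30)}

ρ[A→A2]: schema becomes (A2, B); tuples unchanged.
Natural join on B: {(22, 5, 22), (22, 5, 28), (22, 5, 7), (28, 5, 22), (28, 5, 28), (28, 5, 7), (32, 30, 32), (32, 30, 37), (32, 30, 4), (37, 30, 32), (37, 30, 37), (37, 30, 4), (4, 30, 32), (4, 30, 37), (4, 30, 4), (7, 5, 22), (7, 5, 28), (7, 5, 7)}
Apply σ_{A < A2}; surviving tuples: {(22, 5, 28), (32, 30, 37), (4, 30, 32), (4, 30, 37), (7, 5, 22), (7, 5, 28)}
Projecting to A2, B (2 duplicate(s) eliminated): {(22, 5), (28, 5), (32, 30), (37, 30)}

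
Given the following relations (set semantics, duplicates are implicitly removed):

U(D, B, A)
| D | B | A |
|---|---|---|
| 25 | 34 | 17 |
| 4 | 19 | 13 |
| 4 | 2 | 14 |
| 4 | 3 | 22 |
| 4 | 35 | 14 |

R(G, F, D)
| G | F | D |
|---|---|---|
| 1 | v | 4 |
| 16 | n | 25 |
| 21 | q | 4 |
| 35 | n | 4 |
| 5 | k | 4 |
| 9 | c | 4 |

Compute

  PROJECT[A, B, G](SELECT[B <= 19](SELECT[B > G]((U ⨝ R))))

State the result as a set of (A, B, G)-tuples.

Joining U and R on D yields {(25, 34, 17, 16, n), (4, 19, 13, 1, v), (4, 19, 13, 21, q), (4, 19, 13, 35, n), (4, 19, 13, 5, k), (4, 19, 13, 9, c), (4, 2, 14, 1, v), (4, 2, 14, 21, q), (4, 2, 14, 35, n), (4, 2, 14, 5, k), (4, 2, 14, 9, c), (4, 3, 22, 1, v), (4, 3, 22, 21, q), (4, 3, 22, 35, n), (4, 3, 22, 5, k), (4, 3, 22, 9, c), (4, 35, 14, 1, v), (4, 35, 14, 21, q), (4, 35, 14, 35, n), (4, 35, 14, 5, k), (4, 35, 14, 9, c)}.
Apply σ_{B > G}; surviving tuples: {(25, 34, 17, 16, n), (4, 19, 13, 1, v), (4, 19, 13, 5, k), (4, 19, 13, 9, c), (4, 2, 14, 1, v), (4, 3, 22, 1, v), (4, 35, 14, 1, v), (4, 35, 14, 21, q), (4, 35, 14, 5, k), (4, 35, 14, 9, c)}
Apply σ_{B <= 19}; surviving tuples: {(4, 19, 13, 1, v), (4, 19, 13, 5, k), (4, 19, 13, 9, c), (4, 2, 14, 1, v), (4, 3, 22, 1, v)}
π[A, B, G]: project onto (A, B, G) → {(13, 19, 1), (13, 19, 5), (13, 19, 9), (14, 2, 1), (22, 3, 1)}

{(13, 19, 1), (13, 19, 5), (13, 19, 9), (14, 2, 1), (22, 3, 1)}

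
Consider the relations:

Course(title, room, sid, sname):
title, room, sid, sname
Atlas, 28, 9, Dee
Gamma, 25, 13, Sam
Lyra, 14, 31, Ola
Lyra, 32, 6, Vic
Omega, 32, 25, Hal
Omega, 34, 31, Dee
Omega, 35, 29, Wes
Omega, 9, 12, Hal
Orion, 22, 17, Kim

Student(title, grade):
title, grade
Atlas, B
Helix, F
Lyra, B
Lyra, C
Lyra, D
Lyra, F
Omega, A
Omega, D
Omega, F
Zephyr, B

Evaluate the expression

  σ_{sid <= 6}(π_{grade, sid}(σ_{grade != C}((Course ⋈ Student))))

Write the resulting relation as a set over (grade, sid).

{(B, 6), (D, 6), (F, 6)}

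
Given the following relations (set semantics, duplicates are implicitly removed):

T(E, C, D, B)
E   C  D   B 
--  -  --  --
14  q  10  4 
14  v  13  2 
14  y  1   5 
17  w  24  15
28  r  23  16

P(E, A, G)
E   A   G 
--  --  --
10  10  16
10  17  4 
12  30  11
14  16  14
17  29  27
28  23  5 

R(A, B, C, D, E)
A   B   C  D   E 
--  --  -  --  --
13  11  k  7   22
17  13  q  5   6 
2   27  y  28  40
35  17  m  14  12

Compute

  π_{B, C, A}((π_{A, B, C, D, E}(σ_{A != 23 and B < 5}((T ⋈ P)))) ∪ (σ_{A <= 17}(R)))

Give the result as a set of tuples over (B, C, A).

Joining T and P on E yields {(14, q, 10, 4, 16, 14), (14, v, 13, 2, 16, 14), (14, y, 1, 5, 16, 14), (17, w, 24, 15, 29, 27), (28, r, 23, 16, 23, 5)}.
σ[A != 23 and B < 5]: keep tuples satisfying A != 23 and B < 5 → {(14, q, 10, 4, 16, 14), (14, v, 13, 2, 16, 14)}
Keep only column(s) A, B, C, D, E: {(16, 2, v, 13, 14), (16, 4, q, 10, 14)}
σ[A <= 17]: keep tuples satisfying A <= 17 → {(13, 11, k, 7, 22), (17, 13, q, 5, 6), (2, 27, y, 28, 40)}
Set union of the two operands is {(13, 11, k, 7, 22), (16, 2, v, 13, 14), (16, 4, q, 10, 14), (17, 13, q, 5, 6), (2, 27, y, 28, 40)}.
Keep only column(s) B, C, A: {(11, k, 13), (13, q, 17), (2, v, 16), (27, y, 2), (4, q, 16)}

{(11, k, 13), (13, q, 17), (2, v, 16), (27, y, 2), (4, q, 16)}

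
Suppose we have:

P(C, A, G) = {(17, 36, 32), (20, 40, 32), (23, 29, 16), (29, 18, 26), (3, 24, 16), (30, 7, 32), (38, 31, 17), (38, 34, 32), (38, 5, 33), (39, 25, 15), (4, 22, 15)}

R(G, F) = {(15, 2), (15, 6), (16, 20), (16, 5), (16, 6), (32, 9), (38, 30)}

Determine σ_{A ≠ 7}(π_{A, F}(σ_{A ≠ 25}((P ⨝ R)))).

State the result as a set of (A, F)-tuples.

{(22, 2), (22, 6), (24, 20), (24, 5), (24, 6), (29, 20), (29, 5), (29, 6), (34, 9), (36, 9), (40, 9)}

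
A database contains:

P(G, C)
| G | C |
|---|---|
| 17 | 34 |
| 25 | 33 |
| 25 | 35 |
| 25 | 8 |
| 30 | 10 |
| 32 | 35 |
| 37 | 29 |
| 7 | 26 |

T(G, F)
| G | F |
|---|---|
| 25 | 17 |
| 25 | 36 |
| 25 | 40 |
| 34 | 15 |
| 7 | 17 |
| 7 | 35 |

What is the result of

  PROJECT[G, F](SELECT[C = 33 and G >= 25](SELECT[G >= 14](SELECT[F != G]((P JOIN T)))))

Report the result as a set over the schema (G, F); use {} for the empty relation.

{(25, 17), (25, 36), (25, 40)}

Natural join on G: {(25, 33, 17), (25, 33, 36), (25, 33, 40), (25, 35, 17), (25, 35, 36), (25, 35, 40), (25, 8, 17), (25, 8, 36), (25, 8, 40), (7, 26, 17), (7, 26, 35)}
σ[F != G]: keep tuples satisfying F != G → {(25, 33, 17), (25, 33, 36), (25, 33, 40), (25, 35, 17), (25, 35, 36), (25, 35, 40), (25, 8, 17), (25, 8, 36), (25, 8, 40), (7, 26, 17), (7, 26, 35)}
σ[G >= 14]: keep tuples satisfying G >= 14 → {(25, 33, 17), (25, 33, 36), (25, 33, 40), (25, 35, 17), (25, 35, 36), (25, 35, 40), (25, 8, 17), (25, 8, 36), (25, 8, 40)}
σ[C = 33 and G >= 25]: keep tuples satisfying C = 33 and G >= 25 → {(25, 33, 17), (25, 33, 36), (25, 33, 40)}
Projecting to G, F: {(25, 17), (25, 36), (25, 40)}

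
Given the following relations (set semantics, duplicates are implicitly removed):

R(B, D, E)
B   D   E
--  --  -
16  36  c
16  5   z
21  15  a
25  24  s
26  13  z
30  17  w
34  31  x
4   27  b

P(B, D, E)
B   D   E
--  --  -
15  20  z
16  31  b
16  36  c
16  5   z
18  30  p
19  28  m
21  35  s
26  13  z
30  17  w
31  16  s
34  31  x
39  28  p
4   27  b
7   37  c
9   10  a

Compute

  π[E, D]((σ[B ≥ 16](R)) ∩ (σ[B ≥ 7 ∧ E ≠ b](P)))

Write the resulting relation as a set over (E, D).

Apply σ_{B ≥ 16}; surviving tuples: {(16, 36, c), (16, 5, z), (21, 15, a), (25, 24, s), (26, 13, z), (30, 17, w), (34, 31, x)}
Apply σ_{B ≥ 7 ∧ E ≠ b}; surviving tuples: {(15, 20, z), (16, 36, c), (16, 5, z), (18, 30, p), (19, 28, m), (21, 35, s), (26, 13, z), (30, 17, w), (31, 16, s), (34, 31, x), (39, 28, p), (7, 37, c), (9, 10, a)}
Intersection: {(16, 36, c), (16, 5, z), (21, 15, a), (25, 24, s), (26, 13, z), (30, 17, w), (34, 31, x)} with {(15, 20, z), (16, 36, c), (16, 5, z), (18, 30, p), (19, 28, m), (21, 35, s), (26, 13, z), (30, 17, w), (31, 16, s), (34, 31, x), (39, 28, p), (7, 37, c), (9, 10, a)} → {(16, 36, c), (16, 5, z), (26, 13, z), (30, 17, w), (34, 31, x)}
π_{E, D} gives {(c, 36), (w, 17), (x, 31), (z, 13), (z, 5)}.

{(c, 36), (w, 17), (x, 31), (z, 13), (z, 5)}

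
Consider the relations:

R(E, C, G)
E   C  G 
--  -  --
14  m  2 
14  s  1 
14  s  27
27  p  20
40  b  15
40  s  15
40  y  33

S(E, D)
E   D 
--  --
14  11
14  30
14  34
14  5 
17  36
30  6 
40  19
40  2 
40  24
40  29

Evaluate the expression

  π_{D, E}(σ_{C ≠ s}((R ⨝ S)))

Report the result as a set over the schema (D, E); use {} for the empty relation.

R ⋈ S (natural join on E): {(14, m, 2, 11), (14, m, 2, 30), (14, m, 2, 34), (14, m, 2, 5), (14, s, 1, 11), (14, s, 1, 30), (14, s, 1, 34), (14, s, 1, 5), (14, s, 27, 11), (14, s, 27, 30), (14, s, 27, 34), (14, s, 27, 5), (40, b, 15, 19), (40, b, 15, 2), (40, b, 15, 24), (40, b, 15, 29), (40, s, 15, 19), (40, s, 15, 2), (40, s, 15, 24), (40, s, 15, 29), (40, y, 33, 19), (40, y, 33, 2), (40, y, 33, 24), (40, y, 33, 29)}
Apply σ_{C ≠ s}; surviving tuples: {(14, m, 2, 11), (14, m, 2, 30), (14, m, 2, 34), (14, m, 2, 5), (40, b, 15, 19), (40, b, 15, 2), (40, b, 15, 24), (40, b, 15, 29), (40, y, 33, 19), (40, y, 33, 2), (40, y, 33, 24), (40, y, 33, 29)}
π_{D, E} gives {(11, 14), (19, 40), (2, 40), (24, 40), (29, 40), (30, 14), (34, 14), (5, 14)} (4 duplicate(s) eliminated).

{(11, 14), (19, 40), (2, 40), (24, 40), (29, 40), (30, 14), (34, 14), (5, 14)}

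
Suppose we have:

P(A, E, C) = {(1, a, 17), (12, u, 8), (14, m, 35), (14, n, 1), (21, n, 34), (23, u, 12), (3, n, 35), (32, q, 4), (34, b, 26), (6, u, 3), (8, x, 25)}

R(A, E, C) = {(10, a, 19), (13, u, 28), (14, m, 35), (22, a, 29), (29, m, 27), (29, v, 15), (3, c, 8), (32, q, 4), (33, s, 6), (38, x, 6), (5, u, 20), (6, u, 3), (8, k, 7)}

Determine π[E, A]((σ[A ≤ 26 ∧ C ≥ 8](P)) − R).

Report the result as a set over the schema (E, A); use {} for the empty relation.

Apply σ_{A ≤ 26 ∧ C ≥ 8}; surviving tuples: {(1, a, 17), (12, u, 8), (14, m, 35), (21, n, 34), (23, u, 12), (3, n, 35), (8, x, 25)}
Taking the difference: {(1, a, 17), (12, u, 8), (21, n, 34), (23, u, 12), (3, n, 35), (8, x, 25)}
Keep only column(s) E, A: {(a, 1), (n, 21), (n, 3), (u, 12), (u, 23), (x, 8)}

{(a, 1), (n, 21), (n, 3), (u, 12), (u, 23), (x, 8)}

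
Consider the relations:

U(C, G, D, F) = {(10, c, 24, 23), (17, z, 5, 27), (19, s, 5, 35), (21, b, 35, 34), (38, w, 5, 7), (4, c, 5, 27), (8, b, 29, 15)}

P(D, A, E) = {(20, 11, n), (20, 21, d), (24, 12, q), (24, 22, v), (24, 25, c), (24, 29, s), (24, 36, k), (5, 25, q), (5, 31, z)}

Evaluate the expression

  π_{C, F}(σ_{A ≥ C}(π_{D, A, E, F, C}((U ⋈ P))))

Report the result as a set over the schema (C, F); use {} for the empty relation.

U ⋈ P (natural join on D): {(10, c, 24, 23, 12, q), (10, c, 24, 23, 22, v), (10, c, 24, 23, 25, c), (10, c, 24, 23, 29, s), (10, c, 24, 23, 36, k), (17, z, 5, 27, 25, q), (17, z, 5, 27, 31, z), (19, s, 5, 35, 25, q), (19, s, 5, 35, 31, z), (38, w, 5, 7, 25, q), (38, w, 5, 7, 31, z), (4, c, 5, 27, 25, q), (4, c, 5, 27, 31, z)}
π[D, A, E, F, C]: project onto (D, A, E, F, C) → {(24, 12, q, 23, 10), (24, 22, v, 23, 10), (24, 25, c, 23, 10), (24, 29, s, 23, 10), (24, 36, k, 23, 10), (5, 25, q, 27, 17), (5, 25, q, 27, 4), (5, 25, q, 35, 19), (5, 25, q, 7, 38), (5, 31, z, 27, 17), (5, 31, z, 27, 4), (5, 31, z, 35, 19), (5, 31, z, 7, 38)}
Selection A ≥ C: {(24, 12, q, 23, 10), (24, 22, v, 23, 10), (24, 25, c, 23, 10), (24, 29, s, 23, 10), (24, 36, k, 23, 10), (5, 25, q, 27, 17), (5, 25, q, 27, 4), (5, 25, q, 35, 19), (5, 31, z, 27, 17), (5, 31, z, 27, 4), (5, 31, z, 35, 19)}
π[C, F]: project onto (C, F) (7 duplicate(s) eliminated) → {(10, 23), (17, 27), (19, 35), (4, 27)}

{(10, 23), (17, 27), (19, 35), (4, 27)}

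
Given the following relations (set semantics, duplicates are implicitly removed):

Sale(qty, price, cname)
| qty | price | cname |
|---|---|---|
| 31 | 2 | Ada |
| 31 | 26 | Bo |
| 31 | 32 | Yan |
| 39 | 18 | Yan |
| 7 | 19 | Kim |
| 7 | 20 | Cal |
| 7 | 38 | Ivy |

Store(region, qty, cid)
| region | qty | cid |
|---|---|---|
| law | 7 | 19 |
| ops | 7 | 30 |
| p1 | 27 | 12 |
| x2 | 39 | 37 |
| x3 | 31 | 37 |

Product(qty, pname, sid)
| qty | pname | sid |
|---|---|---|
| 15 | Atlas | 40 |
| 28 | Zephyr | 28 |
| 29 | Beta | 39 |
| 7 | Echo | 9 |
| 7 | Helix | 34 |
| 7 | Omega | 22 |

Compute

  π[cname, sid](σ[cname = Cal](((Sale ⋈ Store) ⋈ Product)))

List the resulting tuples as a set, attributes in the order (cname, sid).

{(Cal, 22), (Cal, 34), (Cal, 9)}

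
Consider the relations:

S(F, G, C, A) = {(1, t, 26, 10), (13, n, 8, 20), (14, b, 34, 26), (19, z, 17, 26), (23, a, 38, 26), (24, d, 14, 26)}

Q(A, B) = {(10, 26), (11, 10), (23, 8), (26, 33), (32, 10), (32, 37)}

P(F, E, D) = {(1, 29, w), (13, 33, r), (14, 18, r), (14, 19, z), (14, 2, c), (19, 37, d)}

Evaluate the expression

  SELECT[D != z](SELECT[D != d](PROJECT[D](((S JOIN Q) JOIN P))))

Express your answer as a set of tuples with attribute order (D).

{c, r, w}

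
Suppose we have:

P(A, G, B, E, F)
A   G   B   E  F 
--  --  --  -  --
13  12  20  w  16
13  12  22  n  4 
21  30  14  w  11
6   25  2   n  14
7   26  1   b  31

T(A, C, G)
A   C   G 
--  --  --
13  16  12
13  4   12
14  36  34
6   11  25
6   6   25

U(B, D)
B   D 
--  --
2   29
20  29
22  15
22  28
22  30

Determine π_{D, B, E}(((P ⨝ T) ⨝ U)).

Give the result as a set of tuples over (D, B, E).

{(15, 22, n), (28, 22, n), (29, 2, n), (29, 20, w), (30, 22, n)}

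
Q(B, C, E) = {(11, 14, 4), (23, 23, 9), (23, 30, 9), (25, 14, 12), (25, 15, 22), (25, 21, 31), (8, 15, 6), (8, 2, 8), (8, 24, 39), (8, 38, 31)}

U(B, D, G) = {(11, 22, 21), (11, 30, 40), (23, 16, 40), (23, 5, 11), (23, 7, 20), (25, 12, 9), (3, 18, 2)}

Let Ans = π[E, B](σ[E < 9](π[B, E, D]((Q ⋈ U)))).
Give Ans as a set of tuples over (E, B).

{(4, 11)}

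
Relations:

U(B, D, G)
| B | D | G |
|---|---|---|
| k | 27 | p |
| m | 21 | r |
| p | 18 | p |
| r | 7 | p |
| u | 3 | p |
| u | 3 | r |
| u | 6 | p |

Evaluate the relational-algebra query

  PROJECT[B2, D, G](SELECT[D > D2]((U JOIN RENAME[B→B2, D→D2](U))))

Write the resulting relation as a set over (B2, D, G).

ρ[B→B2, D→D2]: schema becomes (B2, D2, G); tuples unchanged.
Joining U and RENAME[B→B2, D→D2](U) on G yields {(k, 27, p, k, 27), (k, 27, p, p, 18), (k, 27, p, r, 7), (k, 27, p, u, 3), (k, 27, p, u, 6), (m, 21, r, m, 21), (m, 21, r, u, 3), (p, 18, p, k, 27), (p, 18, p, p, 18), (p, 18, p, r, 7), (p, 18, p, u, 3), (p, 18, p, u, 6), (r, 7, p, k, 27), (r, 7, p, p, 18), (r, 7, p, r, 7), (r, 7, p, u, 3), (r, 7, p, u, 6), (u, 3, p, k, 27), (u, 3, p, p, 18), (u, 3, p, r, 7), (u, 3, p, u, 3), (u, 3, p, u, 6), (u, 3, r, m, 21), (u, 3, r, u, 3), (u, 6, p, k, 27), (u, 6, p, p, 18), (u, 6, p, r, 7), (u, 6, p, u, 3), (u, 6, p, u, 6)}.
Apply σ_{D > D2}; surviving tuples: {(k, 27, p, p, 18), (k, 27, p, r, 7), (k, 27, p, u, 3), (k, 27, p, u, 6), (m, 21, r, u, 3), (p, 18, p, r, 7), (p, 18, p, u, 3), (p, 18, p, u, 6), (r, 7, p, u, 3), (r, 7, p, u, 6), (u, 6, p, u, 3)}
π[B2, D, G]: project onto (B2, D, G) (3 duplicate(s) eliminated) → {(p, 27, p), (r, 18, p), (r, 27, p), (u, 18, p), (u, 21, r), (u, 27, p), (u, 6, p), (u, 7, p)}

{(p, 27, p), (r, 18, p), (r, 27, p), (u, 18, p), (u, 21, r), (u, 27, p), (u, 6, p), (u, 7, p)}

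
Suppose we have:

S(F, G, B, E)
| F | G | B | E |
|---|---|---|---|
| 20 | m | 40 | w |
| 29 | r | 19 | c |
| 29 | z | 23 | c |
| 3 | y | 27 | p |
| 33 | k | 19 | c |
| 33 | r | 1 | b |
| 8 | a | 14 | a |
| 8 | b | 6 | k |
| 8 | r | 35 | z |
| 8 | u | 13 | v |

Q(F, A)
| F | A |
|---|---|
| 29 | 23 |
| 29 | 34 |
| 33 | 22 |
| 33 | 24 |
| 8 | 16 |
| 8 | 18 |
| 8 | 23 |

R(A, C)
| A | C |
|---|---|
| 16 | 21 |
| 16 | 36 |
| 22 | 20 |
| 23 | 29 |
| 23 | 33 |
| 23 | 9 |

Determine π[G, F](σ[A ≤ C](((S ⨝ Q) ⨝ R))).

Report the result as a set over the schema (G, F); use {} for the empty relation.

{(a, 8), (b, 8), (r, 29), (r, 8), (u, 8), (z, 29)}

Joining S and Q on F yields {(29, r, 19, c, 23), (29, r, 19, c, 34), (29, z, 23, c, 23), (29, z, 23, c, 34), (33, k, 19, c, 22), (33, k, 19, c, 24), (33, r, 1, b, 22), (33, r, 1, b, 24), (8, a, 14, a, 16), (8, a, 14, a, 18), (8, a, 14, a, 23), (8, b, 6, k, 16), (8, b, 6, k, 18), (8, b, 6, k, 23), (8, r, 35, z, 16), (8, r, 35, z, 18), (8, r, 35, z, 23), (8, u, 13, v, 16), (8, u, 13, v, 18), (8, u, 13, v, 23)}.
Joining (S ⨝ Q) and R on A yields {(29, r, 19, c, 23, 29), (29, r, 19, c, 23, 33), (29, r, 19, c, 23, 9), (29, z, 23, c, 23, 29), (29, z, 23, c, 23, 33), (29, z, 23, c, 23, 9), (33, k, 19, c, 22, 20), (33, r, 1, b, 22, 20), (8, a, 14, a, 16, 21), (8, a, 14, a, 16, 36), (8, a, 14, a, 23, 29), (8, a, 14, a, 23, 33), (8, a, 14, a, 23, 9), (8, b, 6, k, 16, 21), (8, b, 6, k, 16, 36), (8, b, 6, k, 23, 29), (8, b, 6, k, 23, 33), (8, b, 6, k, 23, 9), (8, r, 35, z, 16, 21), (8, r, 35, z, 16, 36), (8, r, 35, z, 23, 29), (8, r, 35, z, 23, 33), (8, r, 35, z, 23, 9), (8, u, 13, v, 16, 21), (8, u, 13, v, 16, 36), (8, u, 13, v, 23, 29), (8, u, 13, v, 23, 33), (8, u, 13, v, 23, 9)}.
Apply σ_{A ≤ C}; surviving tuples: {(29, r, 19, c, 23, 29), (29, r, 19, c, 23, 33), (29, z, 23, c, 23, 29), (29, z, 23, c, 23, 33), (8, a, 14, a, 16, 21), (8, a, 14, a, 16, 36), (8, a, 14, a, 23, 29), (8, a, 14, a, 23, 33), (8, b, 6, k, 16, 21), (8, b, 6, k, 16, 36), (8, b, 6, k, 23, 29), (8, b, 6, k, 23, 33), (8, r, 35, z, 16, 21), (8, r, 35, z, 16, 36), (8, r, 35, z, 23, 29), (8, r, 35, z, 23, 33), (8, u, 13, v, 16, 21), (8, u, 13, v, 16, 36), (8, u, 13, v, 23, 29), (8, u, 13, v, 23, 33)}
Projecting to G, F (14 duplicate(s) eliminated): {(a, 8), (b, 8), (r, 29), (r, 8), (u, 8), (z, 29)}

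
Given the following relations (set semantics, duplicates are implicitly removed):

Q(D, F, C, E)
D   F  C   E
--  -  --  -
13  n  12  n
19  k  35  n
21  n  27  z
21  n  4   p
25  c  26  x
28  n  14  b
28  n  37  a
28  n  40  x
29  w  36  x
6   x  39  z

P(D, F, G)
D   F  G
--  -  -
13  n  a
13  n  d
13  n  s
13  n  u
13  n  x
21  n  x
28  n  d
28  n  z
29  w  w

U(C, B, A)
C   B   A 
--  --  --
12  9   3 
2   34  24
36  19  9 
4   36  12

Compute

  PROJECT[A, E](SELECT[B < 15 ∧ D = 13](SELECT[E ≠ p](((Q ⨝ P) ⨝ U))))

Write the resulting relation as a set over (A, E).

{(3, n)}

Natural join on D, F: {(13, n, 12, n, a), (13, n, 12, n, d), (13, n, 12, n, s), (13, n, 12, n, u), (13, n, 12, n, x), (21, n, 27, z, x), (21, n, 4, p, x), (28, n, 14, b, d), (28, n, 14, b, z), (28, n, 37, a, d), (28, n, 37, a, z), (28, n, 40, x, d), (28, n, 40, x, z), (29, w, 36, x, w)}
Natural join on C: {(13, n, 12, n, a, 9, 3), (13, n, 12, n, d, 9, 3), (13, n, 12, n, s, 9, 3), (13, n, 12, n, u, 9, 3), (13, n, 12, n, x, 9, 3), (21, n, 4, p, x, 36, 12), (29, w, 36, x, w, 19, 9)}
Selection E ≠ p: {(13, n, 12, n, a, 9, 3), (13, n, 12, n, d, 9, 3), (13, n, 12, n, s, 9, 3), (13, n, 12, n, u, 9, 3), (13, n, 12, n, x, 9, 3), (29, w, 36, x, w, 19, 9)}
Selection B < 15 ∧ D = 13: {(13, n, 12, n, a, 9, 3), (13, n, 12, n, d, 9, 3), (13, n, 12, n, s, 9, 3), (13, n, 12, n, u, 9, 3), (13, n, 12, n, x, 9, 3)}
π_{A, E} gives {(3, n)} (4 duplicate(s) eliminated).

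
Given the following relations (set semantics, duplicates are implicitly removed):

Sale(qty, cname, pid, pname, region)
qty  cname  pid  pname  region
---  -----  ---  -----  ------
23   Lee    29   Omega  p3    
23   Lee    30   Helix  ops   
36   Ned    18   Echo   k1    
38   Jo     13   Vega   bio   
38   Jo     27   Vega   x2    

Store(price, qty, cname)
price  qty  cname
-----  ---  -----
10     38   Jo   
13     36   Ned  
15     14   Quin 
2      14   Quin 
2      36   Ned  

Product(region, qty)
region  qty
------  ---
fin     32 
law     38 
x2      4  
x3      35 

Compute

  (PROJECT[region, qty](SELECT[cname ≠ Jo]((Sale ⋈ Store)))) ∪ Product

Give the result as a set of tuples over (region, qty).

Natural join on qty, cname: {(36, Ned, 18, Echo, k1, 13), (36, Ned, 18, Echo, k1, 2), (38, Jo, 13, Vega, bio, 10), (38, Jo, 27, Vega, x2, 10)}
σ[cname ≠ Jo]: keep tuples satisfying cname ≠ Jo → {(36, Ned, 18, Echo, k1, 13), (36, Ned, 18, Echo, k1, 2)}
π_{region, qty} gives {(k1, 36)} (1 duplicate(s) eliminated).
Union: {(k1, 36)} with {(fin, 32), (law, 38), (x2, 4), (x3, 35)} → {(fin, 32), (k1, 36), (law, 38), (x2, 4), (x3, 35)}

{(fin, 32), (k1, 36), (law, 38), (x2, 4), (x3, 35)}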